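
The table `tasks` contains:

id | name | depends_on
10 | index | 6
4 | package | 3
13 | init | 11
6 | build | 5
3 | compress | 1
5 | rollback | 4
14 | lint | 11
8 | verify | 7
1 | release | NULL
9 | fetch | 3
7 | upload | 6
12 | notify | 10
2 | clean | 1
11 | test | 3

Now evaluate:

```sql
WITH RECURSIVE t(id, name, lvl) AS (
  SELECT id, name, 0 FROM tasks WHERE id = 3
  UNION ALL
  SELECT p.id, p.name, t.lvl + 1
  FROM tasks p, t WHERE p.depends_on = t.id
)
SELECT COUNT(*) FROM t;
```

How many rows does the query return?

Base: id=3 (compress) at lvl 0.
Iteration 1: rows with depends_on in {3} -> package (id 4, lvl 1), fetch (id 9, lvl 1), test (id 11, lvl 1).
Iteration 2: rows with depends_on in {4,9,11} -> rollback (id 5, lvl 2), init (id 13, lvl 2), lint (id 14, lvl 2).
Iteration 3: rows with depends_on in {5,13,14} -> build (id 6, lvl 3).
Iteration 4: rows with depends_on in {6} -> upload (id 7, lvl 4), index (id 10, lvl 4).
Iteration 5: rows with depends_on in {7,10} -> verify (id 8, lvl 5), notify (id 12, lvl 5).
Iteration 6: no rows with depends_on in {8,12}; recursion stops.
Total rows emitted: 12.

12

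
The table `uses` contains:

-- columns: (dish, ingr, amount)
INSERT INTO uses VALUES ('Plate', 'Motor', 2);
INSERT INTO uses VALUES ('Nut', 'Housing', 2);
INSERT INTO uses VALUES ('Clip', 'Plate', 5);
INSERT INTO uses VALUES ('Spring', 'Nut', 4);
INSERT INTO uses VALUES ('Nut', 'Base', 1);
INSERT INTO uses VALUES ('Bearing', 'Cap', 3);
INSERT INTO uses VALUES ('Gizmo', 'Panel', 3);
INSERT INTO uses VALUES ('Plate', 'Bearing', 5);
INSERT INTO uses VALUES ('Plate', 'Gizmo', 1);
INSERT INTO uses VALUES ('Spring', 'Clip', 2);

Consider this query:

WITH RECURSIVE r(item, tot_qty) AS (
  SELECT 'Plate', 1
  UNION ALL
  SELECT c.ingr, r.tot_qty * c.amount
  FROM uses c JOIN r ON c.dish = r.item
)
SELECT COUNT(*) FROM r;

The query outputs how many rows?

Base: (Plate, tot_qty=1).
Iteration 1: components of {Plate} -> Bearing = 1*5 = 5, Gizmo = 1*1 = 1, Motor = 1*2 = 2.
Iteration 2: components of {Bearing,Gizmo,Motor} -> Cap = 5*3 = 15, Panel = 1*3 = 3.
Iteration 3: no further components; recursion stops.
Total rows emitted: 6.

6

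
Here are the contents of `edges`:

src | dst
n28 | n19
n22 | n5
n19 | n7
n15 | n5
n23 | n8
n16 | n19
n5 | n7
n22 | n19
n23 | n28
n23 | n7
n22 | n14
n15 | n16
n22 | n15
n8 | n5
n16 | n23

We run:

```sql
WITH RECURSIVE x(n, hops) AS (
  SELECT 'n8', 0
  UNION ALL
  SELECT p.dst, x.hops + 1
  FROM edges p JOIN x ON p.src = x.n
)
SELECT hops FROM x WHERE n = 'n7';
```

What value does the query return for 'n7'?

Base: (n8, hops=0).
Iteration 1: edges from {n8} -> (n5, hops=1).
Iteration 2: edges from {n5} -> (n7, hops=2).
Iteration 3: no outgoing edges from {n7}; recursion stops.

2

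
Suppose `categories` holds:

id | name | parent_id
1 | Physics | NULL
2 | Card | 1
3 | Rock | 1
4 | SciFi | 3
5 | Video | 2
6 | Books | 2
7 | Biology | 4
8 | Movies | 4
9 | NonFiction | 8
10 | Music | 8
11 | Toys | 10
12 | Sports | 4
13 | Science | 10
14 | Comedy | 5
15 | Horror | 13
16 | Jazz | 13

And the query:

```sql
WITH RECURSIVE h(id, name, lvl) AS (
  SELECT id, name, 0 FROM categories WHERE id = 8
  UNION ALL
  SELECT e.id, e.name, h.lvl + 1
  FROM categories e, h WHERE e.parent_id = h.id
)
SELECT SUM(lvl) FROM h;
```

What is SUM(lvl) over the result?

12

Base: id=8 (Movies) at lvl 0.
Iteration 1: rows with parent_id in {8} -> NonFiction (id 9, lvl 1), Music (id 10, lvl 1).
Iteration 2: rows with parent_id in {9,10} -> Toys (id 11, lvl 2), Science (id 13, lvl 2).
Iteration 3: rows with parent_id in {11,13} -> Horror (id 15, lvl 3), Jazz (id 16, lvl 3).
Iteration 4: no rows with parent_id in {15,16}; recursion stops.
SUM(lvl) = 0 + 1 + 1 + 2 + 2 + 3 + 3 = 12.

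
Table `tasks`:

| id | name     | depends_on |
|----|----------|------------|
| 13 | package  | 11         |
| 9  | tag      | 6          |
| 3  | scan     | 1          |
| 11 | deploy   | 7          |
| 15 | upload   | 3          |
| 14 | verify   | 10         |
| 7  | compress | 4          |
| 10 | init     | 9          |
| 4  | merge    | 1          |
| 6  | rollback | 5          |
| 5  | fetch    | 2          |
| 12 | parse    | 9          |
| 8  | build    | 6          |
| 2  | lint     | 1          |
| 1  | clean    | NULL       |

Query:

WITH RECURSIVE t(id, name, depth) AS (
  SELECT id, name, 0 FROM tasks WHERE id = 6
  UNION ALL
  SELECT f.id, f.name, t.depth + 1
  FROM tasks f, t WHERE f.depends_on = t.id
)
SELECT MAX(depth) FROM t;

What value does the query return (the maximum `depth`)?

Base: id=6 (rollback) at depth 0.
Iteration 1: rows with depends_on in {6} -> build (id 8, depth 1), tag (id 9, depth 1).
Iteration 2: rows with depends_on in {8,9} -> init (id 10, depth 2), parse (id 12, depth 2).
Iteration 3: rows with depends_on in {10,12} -> verify (id 14, depth 3).
Iteration 4: no rows with depends_on in {14}; recursion stops.
depth values: 0, 1, 1, 2, 2, 3; the maximum is 3.

3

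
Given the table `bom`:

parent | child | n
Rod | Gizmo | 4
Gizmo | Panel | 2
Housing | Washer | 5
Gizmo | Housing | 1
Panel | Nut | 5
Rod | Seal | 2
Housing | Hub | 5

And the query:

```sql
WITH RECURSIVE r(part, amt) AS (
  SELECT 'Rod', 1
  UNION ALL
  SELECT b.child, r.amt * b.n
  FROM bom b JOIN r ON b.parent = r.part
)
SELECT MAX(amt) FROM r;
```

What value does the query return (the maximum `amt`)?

40

Base: (Rod, amt=1).
Iteration 1: components of {Rod} -> Gizmo = 1*4 = 4, Seal = 1*2 = 2.
Iteration 2: components of {Gizmo,Seal} -> Housing = 4*1 = 4, Panel = 4*2 = 8.
Iteration 3: components of {Housing,Panel} -> Hub = 4*5 = 20, Nut = 8*5 = 40, Washer = 4*5 = 20.
Iteration 4: no further components; recursion stops.
amt values: 1, 4, 2, 8, 4, 40, 20, 20; the maximum is 40.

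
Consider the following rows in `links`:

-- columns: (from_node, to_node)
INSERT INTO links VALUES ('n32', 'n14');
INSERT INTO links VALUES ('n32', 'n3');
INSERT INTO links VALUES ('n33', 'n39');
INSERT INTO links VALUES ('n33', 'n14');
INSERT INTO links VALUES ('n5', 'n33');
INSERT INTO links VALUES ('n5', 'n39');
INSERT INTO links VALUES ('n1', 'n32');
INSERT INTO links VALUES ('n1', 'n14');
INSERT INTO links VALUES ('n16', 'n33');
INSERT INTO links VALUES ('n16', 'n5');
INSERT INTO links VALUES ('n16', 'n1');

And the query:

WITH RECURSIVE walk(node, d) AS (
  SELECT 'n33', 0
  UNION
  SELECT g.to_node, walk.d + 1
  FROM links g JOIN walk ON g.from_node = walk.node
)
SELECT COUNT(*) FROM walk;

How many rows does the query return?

3

Base: (n33, d=0).
Iteration 1: edges from {n33} -> (n14, d=1), (n39, d=1).
Iteration 2: no outgoing edges from {n14,n39}; recursion stops.
Total rows emitted: 3.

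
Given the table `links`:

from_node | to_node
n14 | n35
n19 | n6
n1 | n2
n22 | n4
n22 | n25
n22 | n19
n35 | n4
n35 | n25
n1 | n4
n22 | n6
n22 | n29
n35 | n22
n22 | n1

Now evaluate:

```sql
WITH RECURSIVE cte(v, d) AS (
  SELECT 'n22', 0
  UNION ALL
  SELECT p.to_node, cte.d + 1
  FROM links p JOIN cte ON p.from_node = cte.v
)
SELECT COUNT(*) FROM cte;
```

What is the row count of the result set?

Base: (n22, d=0).
Iteration 1: edges from {n22} -> (n1, d=1), (n19, d=1), (n25, d=1), (n29, d=1), (n4, d=1), (n6, d=1).
Iteration 2: edges from {n1,n19,n25,n29,n4,n6} -> (n2, d=2), (n4, d=2), (n6, d=2).
Iteration 3: no outgoing edges from {n2,n4,n6}; recursion stops.
Total rows emitted: 10.

10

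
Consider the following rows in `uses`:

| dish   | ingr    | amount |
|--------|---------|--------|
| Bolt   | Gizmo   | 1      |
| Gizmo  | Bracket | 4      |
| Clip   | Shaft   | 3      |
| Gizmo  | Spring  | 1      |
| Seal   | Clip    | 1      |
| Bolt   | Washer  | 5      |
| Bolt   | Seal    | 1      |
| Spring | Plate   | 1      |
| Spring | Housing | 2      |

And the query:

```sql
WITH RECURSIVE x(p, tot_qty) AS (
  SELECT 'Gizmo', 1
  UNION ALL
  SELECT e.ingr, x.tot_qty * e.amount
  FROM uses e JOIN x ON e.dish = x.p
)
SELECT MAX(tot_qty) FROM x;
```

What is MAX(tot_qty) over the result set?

4

Base: (Gizmo, tot_qty=1).
Iteration 1: components of {Gizmo} -> Bracket = 1*4 = 4, Spring = 1*1 = 1.
Iteration 2: components of {Bracket,Spring} -> Housing = 1*2 = 2, Plate = 1*1 = 1.
Iteration 3: no further components; recursion stops.
tot_qty values: 1, 4, 1, 1, 2; the maximum is 4.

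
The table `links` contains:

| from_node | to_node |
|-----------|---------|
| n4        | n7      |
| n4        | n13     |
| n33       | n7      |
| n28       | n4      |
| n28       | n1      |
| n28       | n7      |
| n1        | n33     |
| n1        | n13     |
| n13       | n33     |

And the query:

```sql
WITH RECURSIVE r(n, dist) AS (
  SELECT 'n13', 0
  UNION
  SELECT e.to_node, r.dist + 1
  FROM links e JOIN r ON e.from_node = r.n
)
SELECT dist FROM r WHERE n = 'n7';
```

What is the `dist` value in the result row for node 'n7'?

Base: (n13, dist=0).
Iteration 1: edges from {n13} -> (n33, dist=1).
Iteration 2: edges from {n33} -> (n7, dist=2).
Iteration 3: no outgoing edges from {n7}; recursion stops.

2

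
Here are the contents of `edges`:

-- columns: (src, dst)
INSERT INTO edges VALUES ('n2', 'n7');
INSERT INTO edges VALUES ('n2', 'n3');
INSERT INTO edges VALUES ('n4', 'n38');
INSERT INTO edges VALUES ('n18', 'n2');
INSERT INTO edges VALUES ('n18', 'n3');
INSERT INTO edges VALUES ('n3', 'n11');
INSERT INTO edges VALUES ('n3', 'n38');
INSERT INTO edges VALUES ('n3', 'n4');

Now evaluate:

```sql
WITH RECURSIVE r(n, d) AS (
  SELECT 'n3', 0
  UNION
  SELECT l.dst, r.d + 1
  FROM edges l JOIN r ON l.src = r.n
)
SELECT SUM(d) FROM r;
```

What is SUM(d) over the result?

Base: (n3, d=0).
Iteration 1: edges from {n3} -> (n11, d=1), (n38, d=1), (n4, d=1).
Iteration 2: edges from {n11,n38,n4} -> (n38, d=2).
Iteration 3: no outgoing edges from {n38}; recursion stops.
SUM(d) = 0 + 1 + 1 + 1 + 2 = 5.

5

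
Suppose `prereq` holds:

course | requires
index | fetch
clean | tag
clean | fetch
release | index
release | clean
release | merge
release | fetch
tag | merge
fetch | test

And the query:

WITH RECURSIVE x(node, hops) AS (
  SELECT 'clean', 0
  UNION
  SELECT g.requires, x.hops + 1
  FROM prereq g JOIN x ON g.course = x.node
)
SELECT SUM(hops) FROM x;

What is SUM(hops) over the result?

Base: (clean, hops=0).
Iteration 1: edges from {clean} -> (fetch, hops=1), (tag, hops=1).
Iteration 2: edges from {fetch,tag} -> (merge, hops=2), (test, hops=2).
Iteration 3: no outgoing edges from {merge,test}; recursion stops.
SUM(hops) = 0 + 1 + 1 + 2 + 2 = 6.

6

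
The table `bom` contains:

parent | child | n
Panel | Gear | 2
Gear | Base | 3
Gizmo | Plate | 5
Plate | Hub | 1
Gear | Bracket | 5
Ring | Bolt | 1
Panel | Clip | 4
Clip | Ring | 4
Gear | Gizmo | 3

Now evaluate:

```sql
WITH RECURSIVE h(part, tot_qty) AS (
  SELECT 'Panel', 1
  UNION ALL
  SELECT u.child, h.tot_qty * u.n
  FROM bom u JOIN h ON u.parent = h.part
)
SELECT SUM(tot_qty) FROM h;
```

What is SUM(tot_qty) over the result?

Base: (Panel, tot_qty=1).
Iteration 1: components of {Panel} -> Clip = 1*4 = 4, Gear = 1*2 = 2.
Iteration 2: components of {Clip,Gear} -> Base = 2*3 = 6, Bracket = 2*5 = 10, Gizmo = 2*3 = 6, Ring = 4*4 = 16.
Iteration 3: components of {Base,Bracket,Gizmo,Ring} -> Bolt = 16*1 = 16, Plate = 6*5 = 30.
Iteration 4: components of {Bolt,Plate} -> Hub = 30*1 = 30.
Iteration 5: no further components; recursion stops.
SUM(tot_qty) = 1 + 2 + 4 + 6 + 6 + 10 + 16 + 30 + 16 + 30 = 121.

121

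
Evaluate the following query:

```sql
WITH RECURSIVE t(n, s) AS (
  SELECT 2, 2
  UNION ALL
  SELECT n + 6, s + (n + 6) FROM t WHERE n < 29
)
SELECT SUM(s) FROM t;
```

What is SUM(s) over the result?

Base: n=2, s=2.
Iteration 1: 2 < 29 holds -> n = 2 + 6 = 8, s = 2 + 8 = 10.
Iteration 2: 8 < 29 holds -> n = 8 + 6 = 14, s = 10 + 14 = 24.
Iteration 3: 14 < 29 holds -> n = 14 + 6 = 20, s = 24 + 20 = 44.
Iteration 4: 20 < 29 holds -> n = 20 + 6 = 26, s = 44 + 26 = 70.
Iteration 5: 26 < 29 holds -> n = 26 + 6 = 32, s = 70 + 32 = 102.
Iteration 6: 32 < 29 fails; recursion stops.
SUM(s) = 2 + 10 + 24 + 44 + 70 + 102 = 252.

252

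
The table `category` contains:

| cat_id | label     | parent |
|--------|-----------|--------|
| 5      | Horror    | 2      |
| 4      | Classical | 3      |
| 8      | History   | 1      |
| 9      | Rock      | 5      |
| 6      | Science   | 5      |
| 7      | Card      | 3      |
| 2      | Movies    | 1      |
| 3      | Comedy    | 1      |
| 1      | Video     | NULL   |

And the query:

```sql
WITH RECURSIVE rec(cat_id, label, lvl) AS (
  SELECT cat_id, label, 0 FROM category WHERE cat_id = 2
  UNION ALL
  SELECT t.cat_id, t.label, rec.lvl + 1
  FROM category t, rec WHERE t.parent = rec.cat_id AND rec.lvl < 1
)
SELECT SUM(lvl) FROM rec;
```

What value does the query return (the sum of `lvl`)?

1

Base: cat_id=2 (Movies) at lvl 0.
Iteration 1: rows with parent in {2} -> Horror (id 5, lvl 1).
Iteration 2: lvl < 1 fails for all current rows; recursion stops.
SUM(lvl) = 0 + 1 = 1.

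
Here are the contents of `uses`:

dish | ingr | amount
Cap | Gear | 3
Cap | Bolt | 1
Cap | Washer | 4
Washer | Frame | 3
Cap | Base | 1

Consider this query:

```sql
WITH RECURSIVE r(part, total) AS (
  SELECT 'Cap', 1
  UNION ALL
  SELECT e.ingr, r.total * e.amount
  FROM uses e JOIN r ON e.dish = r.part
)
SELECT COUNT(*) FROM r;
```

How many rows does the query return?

6

Base: (Cap, total=1).
Iteration 1: components of {Cap} -> Base = 1*1 = 1, Bolt = 1*1 = 1, Gear = 1*3 = 3, Washer = 1*4 = 4.
Iteration 2: components of {Base,Bolt,Gear,Washer} -> Frame = 4*3 = 12.
Iteration 3: no further components; recursion stops.
Total rows emitted: 6.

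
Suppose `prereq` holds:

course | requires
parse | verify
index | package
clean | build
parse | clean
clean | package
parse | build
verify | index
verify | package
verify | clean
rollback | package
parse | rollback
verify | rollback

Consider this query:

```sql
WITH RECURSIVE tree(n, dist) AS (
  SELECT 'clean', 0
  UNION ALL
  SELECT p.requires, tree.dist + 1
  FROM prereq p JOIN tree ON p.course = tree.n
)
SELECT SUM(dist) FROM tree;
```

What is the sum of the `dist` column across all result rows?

Base: (clean, dist=0).
Iteration 1: edges from {clean} -> (build, dist=1), (package, dist=1).
Iteration 2: no outgoing edges from {build,package}; recursion stops.
SUM(dist) = 0 + 1 + 1 = 2.

2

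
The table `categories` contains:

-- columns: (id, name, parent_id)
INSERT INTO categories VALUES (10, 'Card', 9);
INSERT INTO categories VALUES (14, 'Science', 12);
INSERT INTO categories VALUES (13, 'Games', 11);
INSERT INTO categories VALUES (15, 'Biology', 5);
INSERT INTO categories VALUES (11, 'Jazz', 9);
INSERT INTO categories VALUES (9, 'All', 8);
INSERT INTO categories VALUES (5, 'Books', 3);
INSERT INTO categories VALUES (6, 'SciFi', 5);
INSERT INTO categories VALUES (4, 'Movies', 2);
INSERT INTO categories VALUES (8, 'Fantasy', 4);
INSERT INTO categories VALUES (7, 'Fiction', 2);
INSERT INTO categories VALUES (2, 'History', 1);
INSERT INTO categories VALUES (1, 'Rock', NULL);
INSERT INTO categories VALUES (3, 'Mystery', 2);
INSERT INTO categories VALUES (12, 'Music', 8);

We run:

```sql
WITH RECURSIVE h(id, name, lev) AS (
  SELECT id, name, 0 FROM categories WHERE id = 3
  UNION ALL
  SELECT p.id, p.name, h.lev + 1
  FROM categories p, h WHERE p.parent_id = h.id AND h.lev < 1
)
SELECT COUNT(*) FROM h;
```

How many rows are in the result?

Base: id=3 (Mystery) at lev 0.
Iteration 1: rows with parent_id in {3} -> Books (id 5, lev 1).
Iteration 2: lev < 1 fails for all current rows; recursion stops.
Total rows emitted: 2.

2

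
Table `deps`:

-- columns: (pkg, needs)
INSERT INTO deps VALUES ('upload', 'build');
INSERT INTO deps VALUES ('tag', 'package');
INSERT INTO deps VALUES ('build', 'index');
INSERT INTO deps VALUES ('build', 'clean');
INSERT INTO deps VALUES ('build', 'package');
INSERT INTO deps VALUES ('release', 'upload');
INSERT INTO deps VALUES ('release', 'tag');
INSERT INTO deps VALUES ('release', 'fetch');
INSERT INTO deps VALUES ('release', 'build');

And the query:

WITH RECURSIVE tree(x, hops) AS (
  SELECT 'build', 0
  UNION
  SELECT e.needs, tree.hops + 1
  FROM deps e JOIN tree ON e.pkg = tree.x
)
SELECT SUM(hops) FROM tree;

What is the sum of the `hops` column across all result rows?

Base: (build, hops=0).
Iteration 1: edges from {build} -> (clean, hops=1), (index, hops=1), (package, hops=1).
Iteration 2: no outgoing edges from {clean,index,package}; recursion stops.
SUM(hops) = 0 + 1 + 1 + 1 = 3.

3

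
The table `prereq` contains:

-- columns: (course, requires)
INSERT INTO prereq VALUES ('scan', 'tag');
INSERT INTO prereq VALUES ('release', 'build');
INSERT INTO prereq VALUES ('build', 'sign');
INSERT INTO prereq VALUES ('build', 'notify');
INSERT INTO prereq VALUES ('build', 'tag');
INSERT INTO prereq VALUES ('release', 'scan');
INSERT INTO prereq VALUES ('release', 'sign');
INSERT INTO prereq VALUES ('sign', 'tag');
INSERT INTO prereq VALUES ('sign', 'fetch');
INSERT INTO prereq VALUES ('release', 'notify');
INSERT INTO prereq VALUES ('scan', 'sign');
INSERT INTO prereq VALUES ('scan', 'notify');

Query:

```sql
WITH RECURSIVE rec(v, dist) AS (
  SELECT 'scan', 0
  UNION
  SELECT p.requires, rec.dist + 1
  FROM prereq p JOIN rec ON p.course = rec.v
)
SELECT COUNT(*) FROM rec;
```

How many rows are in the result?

Base: (scan, dist=0).
Iteration 1: edges from {scan} -> (notify, dist=1), (sign, dist=1), (tag, dist=1).
Iteration 2: edges from {notify,sign,tag} -> (fetch, dist=2), (tag, dist=2).
Iteration 3: no outgoing edges from {fetch,tag}; recursion stops.
Total rows emitted: 6.

6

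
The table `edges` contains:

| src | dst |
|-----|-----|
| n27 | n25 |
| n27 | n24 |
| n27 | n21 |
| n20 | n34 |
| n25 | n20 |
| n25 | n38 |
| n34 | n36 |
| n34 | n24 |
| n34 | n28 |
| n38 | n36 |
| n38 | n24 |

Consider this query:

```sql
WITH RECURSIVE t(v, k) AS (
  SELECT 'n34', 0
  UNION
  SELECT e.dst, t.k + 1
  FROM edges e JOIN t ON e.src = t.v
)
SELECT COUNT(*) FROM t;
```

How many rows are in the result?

4

Base: (n34, k=0).
Iteration 1: edges from {n34} -> (n24, k=1), (n28, k=1), (n36, k=1).
Iteration 2: no outgoing edges from {n24,n28,n36}; recursion stops.
Total rows emitted: 4.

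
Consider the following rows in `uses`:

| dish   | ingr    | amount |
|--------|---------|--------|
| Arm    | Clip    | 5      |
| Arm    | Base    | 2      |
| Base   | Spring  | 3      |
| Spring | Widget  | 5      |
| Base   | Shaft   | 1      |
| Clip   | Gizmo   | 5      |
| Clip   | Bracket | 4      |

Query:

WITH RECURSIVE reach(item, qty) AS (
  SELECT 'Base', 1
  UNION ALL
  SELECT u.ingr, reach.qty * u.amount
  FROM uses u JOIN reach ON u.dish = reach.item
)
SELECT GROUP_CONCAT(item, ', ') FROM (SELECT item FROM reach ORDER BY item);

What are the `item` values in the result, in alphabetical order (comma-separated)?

Base, Shaft, Spring, Widget

Base: (Base, qty=1).
Iteration 1: components of {Base} -> Shaft = 1*1 = 1, Spring = 1*3 = 3.
Iteration 2: components of {Shaft,Spring} -> Widget = 3*5 = 15.
Iteration 3: no further components; recursion stops.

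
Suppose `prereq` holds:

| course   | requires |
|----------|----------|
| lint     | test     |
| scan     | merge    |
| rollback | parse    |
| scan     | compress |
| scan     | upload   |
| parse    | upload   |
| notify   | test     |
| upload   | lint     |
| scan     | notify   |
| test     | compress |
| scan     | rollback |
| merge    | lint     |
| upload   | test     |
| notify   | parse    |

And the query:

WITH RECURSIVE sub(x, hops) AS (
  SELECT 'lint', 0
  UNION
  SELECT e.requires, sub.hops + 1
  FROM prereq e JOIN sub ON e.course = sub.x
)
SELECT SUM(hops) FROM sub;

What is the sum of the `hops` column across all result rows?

3

Base: (lint, hops=0).
Iteration 1: edges from {lint} -> (test, hops=1).
Iteration 2: edges from {test} -> (compress, hops=2).
Iteration 3: no outgoing edges from {compress}; recursion stops.
SUM(hops) = 0 + 1 + 2 = 3.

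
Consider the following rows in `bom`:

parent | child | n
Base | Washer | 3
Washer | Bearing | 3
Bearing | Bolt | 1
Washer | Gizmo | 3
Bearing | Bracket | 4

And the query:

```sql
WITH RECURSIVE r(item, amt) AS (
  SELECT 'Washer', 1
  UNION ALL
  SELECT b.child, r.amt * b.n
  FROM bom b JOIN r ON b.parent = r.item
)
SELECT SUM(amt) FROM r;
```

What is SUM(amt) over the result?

Base: (Washer, amt=1).
Iteration 1: components of {Washer} -> Bearing = 1*3 = 3, Gizmo = 1*3 = 3.
Iteration 2: components of {Bearing,Gizmo} -> Bolt = 3*1 = 3, Bracket = 3*4 = 12.
Iteration 3: no further components; recursion stops.
SUM(amt) = 1 + 3 + 3 + 3 + 12 = 22.

22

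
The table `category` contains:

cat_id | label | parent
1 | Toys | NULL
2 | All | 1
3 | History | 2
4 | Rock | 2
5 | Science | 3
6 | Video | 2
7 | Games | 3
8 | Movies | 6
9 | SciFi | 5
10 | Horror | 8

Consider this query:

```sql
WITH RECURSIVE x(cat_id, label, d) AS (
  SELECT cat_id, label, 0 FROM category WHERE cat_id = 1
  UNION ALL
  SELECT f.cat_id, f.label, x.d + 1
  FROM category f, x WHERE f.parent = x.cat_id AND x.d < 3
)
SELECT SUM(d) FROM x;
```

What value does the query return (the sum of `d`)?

Base: cat_id=1 (Toys) at d 0.
Iteration 1: rows with parent in {1} -> All (id 2, d 1).
Iteration 2: rows with parent in {2} -> History (id 3, d 2), Rock (id 4, d 2), Video (id 6, d 2).
Iteration 3: rows with parent in {3,4,6} -> Science (id 5, d 3), Games (id 7, d 3), Movies (id 8, d 3).
Iteration 4: d < 3 fails for all current rows; recursion stops.
SUM(d) = 0 + 1 + 2 + 2 + 2 + 3 + 3 + 3 = 16.

16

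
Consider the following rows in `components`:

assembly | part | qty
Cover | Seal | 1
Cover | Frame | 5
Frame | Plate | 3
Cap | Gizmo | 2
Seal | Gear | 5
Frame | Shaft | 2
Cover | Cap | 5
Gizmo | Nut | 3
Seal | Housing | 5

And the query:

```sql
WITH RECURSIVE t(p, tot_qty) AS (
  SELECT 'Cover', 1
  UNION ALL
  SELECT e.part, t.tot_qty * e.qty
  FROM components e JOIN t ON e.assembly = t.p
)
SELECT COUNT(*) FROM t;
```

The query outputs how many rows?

10

Base: (Cover, tot_qty=1).
Iteration 1: components of {Cover} -> Cap = 1*5 = 5, Frame = 1*5 = 5, Seal = 1*1 = 1.
Iteration 2: components of {Cap,Frame,Seal} -> Gear = 1*5 = 5, Gizmo = 5*2 = 10, Housing = 1*5 = 5, Plate = 5*3 = 15, Shaft = 5*2 = 10.
Iteration 3: components of {Gear,Gizmo,Housing,Plate,Shaft} -> Nut = 10*3 = 30.
Iteration 4: no further components; recursion stops.
Total rows emitted: 10.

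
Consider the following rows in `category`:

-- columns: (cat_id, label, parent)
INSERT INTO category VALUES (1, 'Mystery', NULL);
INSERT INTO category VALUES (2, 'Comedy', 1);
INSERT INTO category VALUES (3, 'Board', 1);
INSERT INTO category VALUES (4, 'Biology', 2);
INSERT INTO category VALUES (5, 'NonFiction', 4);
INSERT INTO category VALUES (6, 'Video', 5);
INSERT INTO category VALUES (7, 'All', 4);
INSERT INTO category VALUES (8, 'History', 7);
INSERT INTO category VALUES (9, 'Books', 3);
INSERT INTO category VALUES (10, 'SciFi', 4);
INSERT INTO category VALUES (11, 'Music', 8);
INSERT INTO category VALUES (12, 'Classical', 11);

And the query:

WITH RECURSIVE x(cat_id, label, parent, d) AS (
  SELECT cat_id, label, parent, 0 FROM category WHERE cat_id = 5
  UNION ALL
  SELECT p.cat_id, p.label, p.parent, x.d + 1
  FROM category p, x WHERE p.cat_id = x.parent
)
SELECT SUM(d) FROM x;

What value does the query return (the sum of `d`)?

Base: cat_id=5 (NonFiction), parent=4, d 0.
Iteration 1: join on cat_id=4 -> Biology (id 4, parent=2, d 1).
Iteration 2: join on cat_id=2 -> Comedy (id 2, parent=1, d 2).
Iteration 3: join on cat_id=1 -> Mystery (id 1, parent=NULL, d 3).
Iteration 4: parent is NULL; no match; recursion stops.
SUM(d) = 0 + 1 + 2 + 3 = 6.

6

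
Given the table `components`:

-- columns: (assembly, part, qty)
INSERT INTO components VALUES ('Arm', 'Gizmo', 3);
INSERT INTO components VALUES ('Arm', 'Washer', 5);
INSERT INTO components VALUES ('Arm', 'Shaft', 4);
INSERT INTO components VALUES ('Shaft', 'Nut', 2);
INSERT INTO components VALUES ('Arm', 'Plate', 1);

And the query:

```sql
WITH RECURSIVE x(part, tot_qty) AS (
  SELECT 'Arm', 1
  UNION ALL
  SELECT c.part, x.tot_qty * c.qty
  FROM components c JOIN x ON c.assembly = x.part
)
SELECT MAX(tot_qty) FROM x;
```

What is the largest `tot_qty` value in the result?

Base: (Arm, tot_qty=1).
Iteration 1: components of {Arm} -> Gizmo = 1*3 = 3, Plate = 1*1 = 1, Shaft = 1*4 = 4, Washer = 1*5 = 5.
Iteration 2: components of {Gizmo,Plate,Shaft,Washer} -> Nut = 4*2 = 8.
Iteration 3: no further components; recursion stops.
tot_qty values: 1, 5, 1, 4, 3, 8; the maximum is 8.

8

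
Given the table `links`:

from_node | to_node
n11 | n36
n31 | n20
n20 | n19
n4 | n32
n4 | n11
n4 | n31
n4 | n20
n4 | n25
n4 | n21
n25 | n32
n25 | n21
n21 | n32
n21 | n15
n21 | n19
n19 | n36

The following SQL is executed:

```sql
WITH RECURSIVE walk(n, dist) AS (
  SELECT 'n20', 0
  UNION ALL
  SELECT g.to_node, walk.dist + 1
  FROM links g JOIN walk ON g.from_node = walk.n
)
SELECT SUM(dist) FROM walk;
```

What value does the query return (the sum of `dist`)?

Base: (n20, dist=0).
Iteration 1: edges from {n20} -> (n19, dist=1).
Iteration 2: edges from {n19} -> (n36, dist=2).
Iteration 3: no outgoing edges from {n36}; recursion stops.
SUM(dist) = 0 + 1 + 2 = 3.

3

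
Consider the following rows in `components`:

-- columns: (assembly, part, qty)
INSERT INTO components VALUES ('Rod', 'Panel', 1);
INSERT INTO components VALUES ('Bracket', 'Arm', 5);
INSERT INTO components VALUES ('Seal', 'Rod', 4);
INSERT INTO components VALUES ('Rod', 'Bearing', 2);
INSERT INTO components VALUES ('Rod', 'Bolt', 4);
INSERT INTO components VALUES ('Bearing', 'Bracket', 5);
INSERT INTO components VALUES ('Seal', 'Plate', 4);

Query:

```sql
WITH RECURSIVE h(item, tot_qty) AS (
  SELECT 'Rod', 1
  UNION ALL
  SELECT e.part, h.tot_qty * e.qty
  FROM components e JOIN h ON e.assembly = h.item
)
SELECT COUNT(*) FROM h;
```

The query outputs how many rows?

Base: (Rod, tot_qty=1).
Iteration 1: components of {Rod} -> Bearing = 1*2 = 2, Bolt = 1*4 = 4, Panel = 1*1 = 1.
Iteration 2: components of {Bearing,Bolt,Panel} -> Bracket = 2*5 = 10.
Iteration 3: components of {Bracket} -> Arm = 10*5 = 50.
Iteration 4: no further components; recursion stops.
Total rows emitted: 6.

6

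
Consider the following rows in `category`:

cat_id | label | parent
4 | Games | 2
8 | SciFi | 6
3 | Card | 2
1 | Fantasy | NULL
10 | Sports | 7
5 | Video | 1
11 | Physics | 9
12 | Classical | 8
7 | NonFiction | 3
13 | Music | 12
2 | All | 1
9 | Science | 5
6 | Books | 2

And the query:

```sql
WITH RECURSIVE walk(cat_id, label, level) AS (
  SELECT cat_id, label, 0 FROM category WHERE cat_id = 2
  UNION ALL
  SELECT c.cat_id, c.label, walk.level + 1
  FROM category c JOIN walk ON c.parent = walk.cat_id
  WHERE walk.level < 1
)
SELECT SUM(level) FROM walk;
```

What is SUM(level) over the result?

Base: cat_id=2 (All) at level 0.
Iteration 1: rows with parent in {2} -> Card (id 3, level 1), Games (id 4, level 1), Books (id 6, level 1).
Iteration 2: level < 1 fails for all current rows; recursion stops.
SUM(level) = 0 + 1 + 1 + 1 = 3.

3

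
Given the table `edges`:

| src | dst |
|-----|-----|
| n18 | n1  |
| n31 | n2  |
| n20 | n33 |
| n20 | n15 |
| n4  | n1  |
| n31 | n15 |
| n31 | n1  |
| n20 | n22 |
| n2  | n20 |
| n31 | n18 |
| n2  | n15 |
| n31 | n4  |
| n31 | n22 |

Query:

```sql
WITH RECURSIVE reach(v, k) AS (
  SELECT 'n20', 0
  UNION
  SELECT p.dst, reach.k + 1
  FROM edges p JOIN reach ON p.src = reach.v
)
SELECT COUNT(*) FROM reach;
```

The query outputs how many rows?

Base: (n20, k=0).
Iteration 1: edges from {n20} -> (n15, k=1), (n22, k=1), (n33, k=1).
Iteration 2: no outgoing edges from {n15,n22,n33}; recursion stops.
Total rows emitted: 4.

4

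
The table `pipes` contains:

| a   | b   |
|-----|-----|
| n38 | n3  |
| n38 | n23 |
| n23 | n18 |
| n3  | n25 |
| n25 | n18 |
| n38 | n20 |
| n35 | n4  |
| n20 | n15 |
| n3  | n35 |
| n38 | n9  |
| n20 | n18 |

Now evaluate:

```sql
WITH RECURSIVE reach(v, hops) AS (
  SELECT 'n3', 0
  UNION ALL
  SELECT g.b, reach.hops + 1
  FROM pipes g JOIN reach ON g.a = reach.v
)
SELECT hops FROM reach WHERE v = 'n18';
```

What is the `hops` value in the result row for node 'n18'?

2

Base: (n3, hops=0).
Iteration 1: edges from {n3} -> (n25, hops=1), (n35, hops=1).
Iteration 2: edges from {n25,n35} -> (n18, hops=2), (n4, hops=2).
Iteration 3: no outgoing edges from {n18,n4}; recursion stops.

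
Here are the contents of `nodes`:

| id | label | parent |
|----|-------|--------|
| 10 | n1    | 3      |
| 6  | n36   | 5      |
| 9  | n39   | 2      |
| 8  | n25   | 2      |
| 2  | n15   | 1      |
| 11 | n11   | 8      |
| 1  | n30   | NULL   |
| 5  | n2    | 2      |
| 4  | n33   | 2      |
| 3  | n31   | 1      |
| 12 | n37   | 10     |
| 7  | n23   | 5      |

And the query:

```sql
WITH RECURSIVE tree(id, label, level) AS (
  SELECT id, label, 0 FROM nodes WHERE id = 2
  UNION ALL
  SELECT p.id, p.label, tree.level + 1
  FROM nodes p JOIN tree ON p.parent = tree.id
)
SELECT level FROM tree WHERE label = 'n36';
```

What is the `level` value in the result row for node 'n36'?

Base: id=2 (n15) at level 0.
Iteration 1: rows with parent in {2} -> n33 (id 4, level 1), n2 (id 5, level 1), n25 (id 8, level 1), n39 (id 9, level 1).
Iteration 2: rows with parent in {4,5,8,9} -> n36 (id 6, level 2), n23 (id 7, level 2), n11 (id 11, level 2).
Iteration 3: no rows with parent in {6,7,11}; recursion stops.

2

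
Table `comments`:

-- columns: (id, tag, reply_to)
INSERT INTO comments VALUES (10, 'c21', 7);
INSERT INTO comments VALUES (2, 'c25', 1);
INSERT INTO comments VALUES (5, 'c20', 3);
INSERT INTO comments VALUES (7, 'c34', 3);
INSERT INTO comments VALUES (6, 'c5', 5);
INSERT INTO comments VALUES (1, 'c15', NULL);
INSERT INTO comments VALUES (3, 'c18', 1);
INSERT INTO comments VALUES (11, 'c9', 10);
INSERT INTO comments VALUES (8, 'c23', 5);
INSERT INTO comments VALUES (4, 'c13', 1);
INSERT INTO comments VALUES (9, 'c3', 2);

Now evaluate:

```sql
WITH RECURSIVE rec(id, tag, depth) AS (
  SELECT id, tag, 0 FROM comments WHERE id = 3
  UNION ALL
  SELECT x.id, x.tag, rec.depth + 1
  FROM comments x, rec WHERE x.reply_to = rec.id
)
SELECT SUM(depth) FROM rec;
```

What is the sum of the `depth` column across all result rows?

11

Base: id=3 (c18) at depth 0.
Iteration 1: rows with reply_to in {3} -> c20 (id 5, depth 1), c34 (id 7, depth 1).
Iteration 2: rows with reply_to in {5,7} -> c5 (id 6, depth 2), c23 (id 8, depth 2), c21 (id 10, depth 2).
Iteration 3: rows with reply_to in {6,8,10} -> c9 (id 11, depth 3).
Iteration 4: no rows with reply_to in {11}; recursion stops.
SUM(depth) = 0 + 1 + 1 + 2 + 2 + 2 + 3 = 11.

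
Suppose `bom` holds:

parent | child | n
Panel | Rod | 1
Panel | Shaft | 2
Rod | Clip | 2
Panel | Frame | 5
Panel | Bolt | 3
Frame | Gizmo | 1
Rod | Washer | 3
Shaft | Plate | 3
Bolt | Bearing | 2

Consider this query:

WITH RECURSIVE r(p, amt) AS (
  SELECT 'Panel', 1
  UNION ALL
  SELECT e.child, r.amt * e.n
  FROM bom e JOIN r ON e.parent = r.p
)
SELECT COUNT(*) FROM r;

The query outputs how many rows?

Base: (Panel, amt=1).
Iteration 1: components of {Panel} -> Bolt = 1*3 = 3, Frame = 1*5 = 5, Rod = 1*1 = 1, Shaft = 1*2 = 2.
Iteration 2: components of {Bolt,Frame,Rod,Shaft} -> Bearing = 3*2 = 6, Clip = 1*2 = 2, Gizmo = 5*1 = 5, Plate = 2*3 = 6, Washer = 1*3 = 3.
Iteration 3: no further components; recursion stops.
Total rows emitted: 10.

10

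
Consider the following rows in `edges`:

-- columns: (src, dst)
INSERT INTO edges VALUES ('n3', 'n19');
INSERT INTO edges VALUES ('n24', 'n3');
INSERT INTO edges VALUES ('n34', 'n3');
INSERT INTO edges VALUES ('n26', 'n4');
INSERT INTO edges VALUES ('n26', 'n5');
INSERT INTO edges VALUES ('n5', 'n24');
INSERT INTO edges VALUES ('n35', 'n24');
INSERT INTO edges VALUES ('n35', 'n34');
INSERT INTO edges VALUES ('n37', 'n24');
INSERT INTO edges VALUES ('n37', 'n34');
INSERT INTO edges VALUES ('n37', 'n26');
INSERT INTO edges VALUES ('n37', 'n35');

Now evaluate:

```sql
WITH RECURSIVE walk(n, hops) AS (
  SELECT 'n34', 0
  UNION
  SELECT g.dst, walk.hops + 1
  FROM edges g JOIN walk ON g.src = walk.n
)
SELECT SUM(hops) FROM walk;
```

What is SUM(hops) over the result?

3

Base: (n34, hops=0).
Iteration 1: edges from {n34} -> (n3, hops=1).
Iteration 2: edges from {n3} -> (n19, hops=2).
Iteration 3: no outgoing edges from {n19}; recursion stops.
SUM(hops) = 0 + 1 + 2 = 3.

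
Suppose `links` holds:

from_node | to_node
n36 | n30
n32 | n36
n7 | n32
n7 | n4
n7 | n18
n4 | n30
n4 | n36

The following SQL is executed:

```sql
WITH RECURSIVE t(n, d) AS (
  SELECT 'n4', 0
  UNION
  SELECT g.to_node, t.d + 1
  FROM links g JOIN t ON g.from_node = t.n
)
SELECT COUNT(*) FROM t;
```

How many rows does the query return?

4

Base: (n4, d=0).
Iteration 1: edges from {n4} -> (n30, d=1), (n36, d=1).
Iteration 2: edges from {n30,n36} -> (n30, d=2).
Iteration 3: no outgoing edges from {n30}; recursion stops.
Total rows emitted: 4.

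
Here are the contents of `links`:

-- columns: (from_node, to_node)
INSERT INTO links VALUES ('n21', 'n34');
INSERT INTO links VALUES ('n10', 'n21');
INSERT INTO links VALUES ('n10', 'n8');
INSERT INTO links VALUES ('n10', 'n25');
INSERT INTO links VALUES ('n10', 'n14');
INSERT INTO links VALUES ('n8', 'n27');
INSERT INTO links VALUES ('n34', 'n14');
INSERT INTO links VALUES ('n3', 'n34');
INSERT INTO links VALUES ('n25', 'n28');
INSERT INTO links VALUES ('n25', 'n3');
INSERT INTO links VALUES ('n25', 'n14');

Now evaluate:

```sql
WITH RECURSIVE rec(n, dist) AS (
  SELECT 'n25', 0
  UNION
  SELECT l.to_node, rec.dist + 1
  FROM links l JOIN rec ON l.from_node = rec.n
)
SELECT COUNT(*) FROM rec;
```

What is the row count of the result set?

6

Base: (n25, dist=0).
Iteration 1: edges from {n25} -> (n14, dist=1), (n28, dist=1), (n3, dist=1).
Iteration 2: edges from {n14,n28,n3} -> (n34, dist=2).
Iteration 3: edges from {n34} -> (n14, dist=3).
Iteration 4: no outgoing edges from {n14}; recursion stops.
Total rows emitted: 6.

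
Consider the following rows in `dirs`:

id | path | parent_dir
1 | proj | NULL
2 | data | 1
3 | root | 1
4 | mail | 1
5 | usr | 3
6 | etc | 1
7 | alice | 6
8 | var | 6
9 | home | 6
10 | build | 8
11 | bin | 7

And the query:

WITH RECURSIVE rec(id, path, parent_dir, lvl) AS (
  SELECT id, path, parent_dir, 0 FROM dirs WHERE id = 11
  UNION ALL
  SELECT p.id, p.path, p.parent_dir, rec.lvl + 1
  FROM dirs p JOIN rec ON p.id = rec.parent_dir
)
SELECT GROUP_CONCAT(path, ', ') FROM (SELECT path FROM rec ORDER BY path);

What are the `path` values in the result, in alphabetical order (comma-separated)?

Base: id=11 (bin), parent_dir=7, lvl 0.
Iteration 1: join on id=7 -> alice (id 7, parent_dir=6, lvl 1).
Iteration 2: join on id=6 -> etc (id 6, parent_dir=1, lvl 2).
Iteration 3: join on id=1 -> proj (id 1, parent_dir=NULL, lvl 3).
Iteration 4: parent_dir is NULL; no match; recursion stops.

alice, bin, etc, proj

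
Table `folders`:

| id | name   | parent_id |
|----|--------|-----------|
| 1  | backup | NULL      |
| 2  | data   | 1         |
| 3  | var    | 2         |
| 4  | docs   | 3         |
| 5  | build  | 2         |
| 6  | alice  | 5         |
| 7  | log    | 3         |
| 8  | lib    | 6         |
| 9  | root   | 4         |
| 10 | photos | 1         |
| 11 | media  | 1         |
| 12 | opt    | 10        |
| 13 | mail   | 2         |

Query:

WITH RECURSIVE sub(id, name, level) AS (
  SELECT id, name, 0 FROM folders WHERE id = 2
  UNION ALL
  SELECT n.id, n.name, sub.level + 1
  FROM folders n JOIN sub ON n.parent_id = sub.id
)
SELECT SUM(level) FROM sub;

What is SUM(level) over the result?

15

Base: id=2 (data) at level 0.
Iteration 1: rows with parent_id in {2} -> var (id 3, level 1), build (id 5, level 1), mail (id 13, level 1).
Iteration 2: rows with parent_id in {3,5,13} -> docs (id 4, level 2), alice (id 6, level 2), log (id 7, level 2).
Iteration 3: rows with parent_id in {4,6,7} -> lib (id 8, level 3), root (id 9, level 3).
Iteration 4: no rows with parent_id in {8,9}; recursion stops.
SUM(level) = 0 + 1 + 1 + 1 + 2 + 2 + 2 + 3 + 3 = 15.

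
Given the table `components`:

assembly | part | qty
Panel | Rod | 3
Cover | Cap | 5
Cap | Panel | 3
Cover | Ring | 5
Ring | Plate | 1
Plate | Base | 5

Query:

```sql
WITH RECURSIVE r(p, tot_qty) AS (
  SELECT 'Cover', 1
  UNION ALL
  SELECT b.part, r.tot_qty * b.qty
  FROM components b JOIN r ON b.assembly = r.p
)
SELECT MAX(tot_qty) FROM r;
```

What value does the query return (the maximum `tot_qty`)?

Base: (Cover, tot_qty=1).
Iteration 1: components of {Cover} -> Cap = 1*5 = 5, Ring = 1*5 = 5.
Iteration 2: components of {Cap,Ring} -> Panel = 5*3 = 15, Plate = 5*1 = 5.
Iteration 3: components of {Panel,Plate} -> Base = 5*5 = 25, Rod = 15*3 = 45.
Iteration 4: no further components; recursion stops.
tot_qty values: 1, 5, 5, 15, 5, 45, 25; the maximum is 45.

45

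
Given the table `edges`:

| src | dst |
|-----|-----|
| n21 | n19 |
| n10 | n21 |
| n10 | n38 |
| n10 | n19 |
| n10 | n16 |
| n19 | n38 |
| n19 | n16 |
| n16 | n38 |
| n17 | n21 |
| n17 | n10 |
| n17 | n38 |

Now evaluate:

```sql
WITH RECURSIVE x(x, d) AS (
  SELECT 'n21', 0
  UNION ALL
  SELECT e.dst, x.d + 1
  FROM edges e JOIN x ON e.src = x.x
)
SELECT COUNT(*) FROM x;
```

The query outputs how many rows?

Base: (n21, d=0).
Iteration 1: edges from {n21} -> (n19, d=1).
Iteration 2: edges from {n19} -> (n16, d=2), (n38, d=2).
Iteration 3: edges from {n16,n38} -> (n38, d=3).
Iteration 4: no outgoing edges from {n38}; recursion stops.
Total rows emitted: 5.

5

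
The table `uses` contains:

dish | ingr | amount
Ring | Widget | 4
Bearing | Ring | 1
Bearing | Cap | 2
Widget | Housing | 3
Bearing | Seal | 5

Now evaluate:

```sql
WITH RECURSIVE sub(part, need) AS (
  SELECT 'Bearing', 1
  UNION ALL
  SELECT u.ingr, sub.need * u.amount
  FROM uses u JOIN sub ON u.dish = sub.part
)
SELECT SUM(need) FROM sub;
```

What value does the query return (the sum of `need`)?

25

Base: (Bearing, need=1).
Iteration 1: components of {Bearing} -> Cap = 1*2 = 2, Ring = 1*1 = 1, Seal = 1*5 = 5.
Iteration 2: components of {Cap,Ring,Seal} -> Widget = 1*4 = 4.
Iteration 3: components of {Widget} -> Housing = 4*3 = 12.
Iteration 4: no further components; recursion stops.
SUM(need) = 1 + 1 + 2 + 5 + 4 + 12 = 25.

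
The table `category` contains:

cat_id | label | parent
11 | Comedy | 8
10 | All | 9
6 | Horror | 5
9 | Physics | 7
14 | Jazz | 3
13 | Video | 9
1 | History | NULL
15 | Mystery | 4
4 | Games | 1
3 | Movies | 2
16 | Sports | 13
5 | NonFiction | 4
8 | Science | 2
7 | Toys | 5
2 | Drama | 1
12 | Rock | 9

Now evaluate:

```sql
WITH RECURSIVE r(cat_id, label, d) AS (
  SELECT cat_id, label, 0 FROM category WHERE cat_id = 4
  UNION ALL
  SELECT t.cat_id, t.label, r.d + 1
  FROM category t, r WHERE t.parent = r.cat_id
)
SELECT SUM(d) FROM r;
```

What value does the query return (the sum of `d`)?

Base: cat_id=4 (Games) at d 0.
Iteration 1: rows with parent in {4} -> NonFiction (id 5, d 1), Mystery (id 15, d 1).
Iteration 2: rows with parent in {5,15} -> Horror (id 6, d 2), Toys (id 7, d 2).
Iteration 3: rows with parent in {6,7} -> Physics (id 9, d 3).
Iteration 4: rows with parent in {9} -> All (id 10, d 4), Rock (id 12, d 4), Video (id 13, d 4).
Iteration 5: rows with parent in {10,12,13} -> Sports (id 16, d 5).
Iteration 6: no rows with parent in {16}; recursion stops.
SUM(d) = 0 + 1 + 1 + 2 + 2 + 3 + 4 + 4 + 4 + 5 = 26.

26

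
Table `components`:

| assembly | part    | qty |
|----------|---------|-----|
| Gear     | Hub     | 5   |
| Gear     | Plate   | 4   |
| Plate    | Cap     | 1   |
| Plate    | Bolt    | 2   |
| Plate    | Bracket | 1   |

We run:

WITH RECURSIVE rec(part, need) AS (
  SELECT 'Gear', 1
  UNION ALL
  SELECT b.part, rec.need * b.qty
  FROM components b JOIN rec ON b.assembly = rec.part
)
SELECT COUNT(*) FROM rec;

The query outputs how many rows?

6

Base: (Gear, need=1).
Iteration 1: components of {Gear} -> Hub = 1*5 = 5, Plate = 1*4 = 4.
Iteration 2: components of {Hub,Plate} -> Bolt = 4*2 = 8, Bracket = 4*1 = 4, Cap = 4*1 = 4.
Iteration 3: no further components; recursion stops.
Total rows emitted: 6.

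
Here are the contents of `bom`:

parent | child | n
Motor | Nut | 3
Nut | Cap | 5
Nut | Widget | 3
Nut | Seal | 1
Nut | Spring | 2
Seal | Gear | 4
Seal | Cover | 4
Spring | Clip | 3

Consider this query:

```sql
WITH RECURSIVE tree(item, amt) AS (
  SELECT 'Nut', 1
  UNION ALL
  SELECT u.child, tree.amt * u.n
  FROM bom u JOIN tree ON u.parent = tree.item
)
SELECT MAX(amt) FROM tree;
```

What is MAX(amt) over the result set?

Base: (Nut, amt=1).
Iteration 1: components of {Nut} -> Cap = 1*5 = 5, Seal = 1*1 = 1, Spring = 1*2 = 2, Widget = 1*3 = 3.
Iteration 2: components of {Cap,Seal,Spring,Widget} -> Clip = 2*3 = 6, Cover = 1*4 = 4, Gear = 1*4 = 4.
Iteration 3: no further components; recursion stops.
amt values: 1, 5, 3, 1, 2, 4, 4, 6; the maximum is 6.

6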